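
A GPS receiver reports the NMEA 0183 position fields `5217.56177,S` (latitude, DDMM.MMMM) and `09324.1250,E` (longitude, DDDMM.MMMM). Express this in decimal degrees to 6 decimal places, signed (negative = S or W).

-52.292696, 93.402083

Lat: split at 2 digits → 52° and 17.56177′; 52 + 17.56177/60 = 52.2926962
S ⇒ negate
Longitude: split at 3 digits → 093° and 24.125′; 93 + 24.125/60 = 93.4020833
E ⇒ keep positive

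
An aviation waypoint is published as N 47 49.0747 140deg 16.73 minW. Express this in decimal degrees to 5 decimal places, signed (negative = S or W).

47.81791, -140.27883

Latitude: 49.0747′ = 0.817912°; total 47.817912
N ⇒ keep positive
Lon: 16.73′ = 0.278833°; total 140.278833
W ⇒ negate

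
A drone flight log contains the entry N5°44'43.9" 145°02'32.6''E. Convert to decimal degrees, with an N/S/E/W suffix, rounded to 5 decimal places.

5.74553° N, 145.04239° E

Lat: 44′ + 43.9″ = 44.73167′; 5 + 44.73167/60 = 5.745528
Longitude: 2′ + 32.6″ = 2.54333′; 145 + 2.54333/60 = 145.042389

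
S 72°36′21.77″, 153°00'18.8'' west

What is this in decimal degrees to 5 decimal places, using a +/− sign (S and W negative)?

φ: 72° + 36/60 + 21.77/3600 = 72 + 0.600000 + 0.006047 = 72.606047
hemisphere S, so the sign is −
λ: 153° + 0/60 + 18.8/3600 = 153 + 0.000000 + 0.005222 = 153.005222
W ⇒ negate

-72.60605, -153.00522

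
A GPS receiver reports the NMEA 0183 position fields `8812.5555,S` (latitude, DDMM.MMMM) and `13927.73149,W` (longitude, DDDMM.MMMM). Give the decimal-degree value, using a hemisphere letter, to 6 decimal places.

88.209258° S, 139.462192° W

Lat: split at 2 digits → 88° and 12.5555′; 88 + 12.5555/60 = 88.2092583
Longitude: split at 3 digits → 139° and 27.73149′; 139 + 27.73149/60 = 139.4621915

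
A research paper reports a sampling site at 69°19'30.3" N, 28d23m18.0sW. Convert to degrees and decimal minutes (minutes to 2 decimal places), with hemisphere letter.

φ: 19 + 30.3/60 = 19.5050′
Longitude: seconds/60 = 0.30000; minutes = 23 + 0.30000 = 23.3000

69° 19.51′ N, 28° 23.30′ W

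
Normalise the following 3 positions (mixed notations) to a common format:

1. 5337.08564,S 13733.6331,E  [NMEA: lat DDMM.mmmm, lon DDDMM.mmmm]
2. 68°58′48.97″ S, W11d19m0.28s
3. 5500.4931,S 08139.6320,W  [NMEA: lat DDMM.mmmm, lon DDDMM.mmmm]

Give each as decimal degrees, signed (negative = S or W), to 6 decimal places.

1. -53.618094, 137.560552
2. -68.980269, -11.316744
3. -55.008218, -81.660533

Point 1:
  Lat: split at 2 digits → 53° and 37.08564′; 53 + 37.08564/60 = 53.6180940
  hemisphere S, so the sign is −
  Lon: degrees = first 3 digits = 137, minutes = 33.6331; 137 + 33.6331/60 = 137.5605517
  E → positive
Point 2:
  Lat: 58′ + 48.97″ = 58.81617′; 68 + 58.81617/60 = 68.9802694
  S → negative
  λ: 11 + 19/60 + 0.28/3600 = 11.3167444
  W ⇒ negate
Point 3:
  Latitude: split at 2 digits → 55° and 0.4931′; 55 + 0.4931/60 = 55.0082183
  S → negative
  Lon: degrees = first 3 digits = 81, minutes = 39.632; 81 + 39.632/60 = 81.6605333
  hemisphere W, so the sign is −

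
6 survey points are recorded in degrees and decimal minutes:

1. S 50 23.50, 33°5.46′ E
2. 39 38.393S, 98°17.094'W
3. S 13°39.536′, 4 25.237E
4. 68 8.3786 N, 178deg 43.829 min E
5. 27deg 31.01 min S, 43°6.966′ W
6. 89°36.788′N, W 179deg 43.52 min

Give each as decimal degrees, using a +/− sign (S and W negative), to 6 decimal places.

1. -50.391667, 33.091000
2. -39.639883, -98.284900
3. -13.658933, 4.420617
4. 68.139643, 178.730483
5. -27.516833, -43.116100
6. 89.613133, -179.725333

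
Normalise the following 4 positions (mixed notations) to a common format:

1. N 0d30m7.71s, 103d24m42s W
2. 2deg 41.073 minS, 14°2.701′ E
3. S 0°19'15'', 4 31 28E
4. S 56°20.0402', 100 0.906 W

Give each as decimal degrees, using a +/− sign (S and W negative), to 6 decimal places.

1. 0.502142, -103.411667
2. -2.684550, 14.045017
3. -0.320833, 4.524444
4. -56.334003, -100.015100

Point 1:
  Latitude: 30′ + 7.71″ = 30.12850′; 0 + 30.12850/60 = 0.5021417
  N → positive
  Longitude: 24′ + 42″ = 24.70000′; 103 + 24.70000/60 = 103.4116667
  W ⇒ negate
Point 2:
  φ: 41.073′ = 0.684550°; total 2.6845500
  S → negative
  Lon: 2.701′ = 0.045017°; total 14.0450167
  E → positive
Point 3:
  φ: 0° + 19/60 + 15/3600 = 0 + 0.316667 + 0.004167 = 0.3208333
  S ⇒ negate
  Longitude: 4° + 31/60 + 28/3600 = 4 + 0.516667 + 0.007778 = 4.5244444
  E → positive
Point 4:
  φ: 20.0402′ = 0.334003°; total 56.3340033
  S → negative
  Lon: 0.906′ = 0.015100°; total 100.0151000
  W ⇒ negate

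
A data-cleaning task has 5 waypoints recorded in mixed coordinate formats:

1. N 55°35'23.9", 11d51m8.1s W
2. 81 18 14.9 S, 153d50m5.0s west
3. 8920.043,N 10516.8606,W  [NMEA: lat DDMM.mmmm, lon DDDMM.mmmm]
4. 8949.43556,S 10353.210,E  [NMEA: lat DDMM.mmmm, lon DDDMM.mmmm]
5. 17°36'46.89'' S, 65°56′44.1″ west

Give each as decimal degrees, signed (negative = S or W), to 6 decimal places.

1. 55.589972, -11.852250
2. -81.304139, -153.834722
3. 89.334050, -105.281010
4. -89.823926, 103.886833
5. -17.613025, -65.945583

Point 1:
  Lat: 55° + 35/60 + 23.9/3600 = 55 + 0.583333 + 0.006639 = 55.5899722
  N → positive
  λ: 11 + 51/60 + 8.1/3600 = 11.8522500
  W ⇒ negate
Point 2:
  Latitude: 81 + 18/60 + 14.9/3600 = 81.3041389
  hemisphere S, so the sign is −
  Longitude: 153° + 50/60 + 5/3600 = 153 + 0.833333 + 0.001389 = 153.8347222
  W ⇒ negate
Point 3:
  φ: split at 2 digits → 89° and 20.043′; 89 + 20.043/60 = 89.3340500
  N → positive
  λ: degrees = first 3 digits = 105, minutes = 16.8606; 105 + 16.8606/60 = 105.2810100
  hemisphere W, so the sign is −
Point 4:
  Latitude: split at 2 digits → 89° and 49.43556′; 89 + 49.43556/60 = 89.8239260
  hemisphere S, so the sign is −
  λ: split at 3 digits → 103° and 53.21′; 103 + 53.21/60 = 103.8868333
  E → positive
Point 5:
  Latitude: 36′ + 46.89″ = 36.78150′; 17 + 36.78150/60 = 17.6130250
  hemisphere S, so the sign is −
  Longitude: 56′ + 44.1″ = 56.73500′; 65 + 56.73500/60 = 65.9455833
  hemisphere W, so the sign is −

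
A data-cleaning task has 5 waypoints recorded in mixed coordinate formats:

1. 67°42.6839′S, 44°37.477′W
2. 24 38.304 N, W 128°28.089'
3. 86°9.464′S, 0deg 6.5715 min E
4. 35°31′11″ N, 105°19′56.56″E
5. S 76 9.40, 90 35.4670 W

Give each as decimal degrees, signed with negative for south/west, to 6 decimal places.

Point 1:
  Latitude: 42.6839′ = 0.711398°; total 67.7113983
  S → negative
  Longitude: 37.477′ = 0.624617°; total 44.6246167
  W ⇒ negate
Point 2:
  φ: 24 + 38.304/60 = 24.6384000
  N ⇒ keep positive
  Longitude: 128 + 28.089/60 = 128.4681500
  W ⇒ negate
Point 3:
  Latitude: 86 + 9.464/60 = 86.1577333
  S ⇒ negate
  Lon: 0 + 6.5715/60 = 0.1095250
  E → positive
Point 4:
  φ: 35 + 31/60 + 11/3600 = 35.5197222
  N → positive
  λ: 105° + 19/60 + 56.56/3600 = 105 + 0.316667 + 0.015711 = 105.3323778
  E → positive
Point 5:
  φ: 9.4′ = 0.156667°; total 76.1566667
  S ⇒ negate
  Lon: 35.467′ = 0.591117°; total 90.5911167
  hemisphere W, so the sign is −

1. -67.711398, -44.624617
2. 24.638400, -128.468150
3. -86.157733, 0.109525
4. 35.519722, 105.332378
5. -76.156667, -90.591117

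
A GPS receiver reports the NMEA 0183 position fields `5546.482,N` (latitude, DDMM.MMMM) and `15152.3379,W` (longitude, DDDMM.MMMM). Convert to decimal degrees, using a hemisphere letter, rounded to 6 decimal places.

55.774700° N, 151.872298° W

φ: degrees = first 2 digits = 55, minutes = 46.482; 55 + 46.482/60 = 55.7747000
λ: degrees = first 3 digits = 151, minutes = 52.3379; 151 + 52.3379/60 = 151.8722983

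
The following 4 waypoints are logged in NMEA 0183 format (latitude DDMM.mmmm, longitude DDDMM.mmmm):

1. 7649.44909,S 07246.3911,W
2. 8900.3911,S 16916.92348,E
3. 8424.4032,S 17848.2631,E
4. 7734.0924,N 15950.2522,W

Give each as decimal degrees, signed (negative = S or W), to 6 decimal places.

1. -76.824152, -72.773185
2. -89.006518, 169.282058
3. -84.406720, 178.804385
4. 77.568207, -159.837537

Point 1:
  Latitude: degrees = first 2 digits = 76, minutes = 49.44909; 76 + 49.44909/60 = 76.8241515
  S ⇒ negate
  λ: degrees = first 3 digits = 72, minutes = 46.3911; 72 + 46.3911/60 = 72.7731850
  W ⇒ negate
Point 2:
  φ: split at 2 digits → 89° and 0.3911′; 89 + 0.3911/60 = 89.0065183
  S ⇒ negate
  Lon: degrees = first 3 digits = 169, minutes = 16.92348; 169 + 16.92348/60 = 169.2820580
  E → positive
Point 3:
  Latitude: split at 2 digits → 84° and 24.4032′; 84 + 24.4032/60 = 84.4067200
  S → negative
  Lon: split at 3 digits → 178° and 48.2631′; 178 + 48.2631/60 = 178.8043850
  E ⇒ keep positive
Point 4:
  Latitude: degrees = first 2 digits = 77, minutes = 34.0924; 77 + 34.0924/60 = 77.5682067
  N ⇒ keep positive
  Longitude: split at 3 digits → 159° and 50.2522′; 159 + 50.2522/60 = 159.8375367
  W ⇒ negate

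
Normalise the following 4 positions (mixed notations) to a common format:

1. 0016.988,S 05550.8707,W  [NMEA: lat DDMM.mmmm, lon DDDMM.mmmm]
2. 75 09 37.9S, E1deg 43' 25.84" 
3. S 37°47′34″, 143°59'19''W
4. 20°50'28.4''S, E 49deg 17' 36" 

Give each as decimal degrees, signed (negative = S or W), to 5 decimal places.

Point 1:
  φ: degrees = first 2 digits = 0, minutes = 16.988; 0 + 16.988/60 = 0.283133
  S ⇒ negate
  Longitude: split at 3 digits → 055° and 50.8707′; 55 + 50.8707/60 = 55.847845
  W ⇒ negate
Point 2:
  Latitude: 75° + 9/60 + 37.9/3600 = 75 + 0.150000 + 0.010528 = 75.160528
  S → negative
  λ: 1° + 43/60 + 25.84/3600 = 1 + 0.716667 + 0.007178 = 1.723844
  E → positive
Point 3:
  Lat: 47′ + 34″ = 47.56667′; 37 + 47.56667/60 = 37.792778
  S ⇒ negate
  Longitude: 143° + 59/60 + 19/3600 = 143 + 0.983333 + 0.005278 = 143.988611
  W ⇒ negate
Point 4:
  φ: 50′ + 28.4″ = 50.47333′; 20 + 50.47333/60 = 20.841222
  S → negative
  Lon: 49° + 17/60 + 36/3600 = 49 + 0.283333 + 0.010000 = 49.293333
  E → positive

1. -0.28313, -55.84785
2. -75.16053, 1.72384
3. -37.79278, -143.98861
4. -20.84122, 49.29333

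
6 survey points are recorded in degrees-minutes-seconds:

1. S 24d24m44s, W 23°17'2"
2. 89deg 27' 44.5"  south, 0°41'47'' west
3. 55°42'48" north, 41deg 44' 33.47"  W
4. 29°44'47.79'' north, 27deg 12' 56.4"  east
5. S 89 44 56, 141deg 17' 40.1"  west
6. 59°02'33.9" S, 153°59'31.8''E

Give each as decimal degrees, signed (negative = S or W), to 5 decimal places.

1. -24.41222, -23.28389
2. -89.46236, -0.69639
3. 55.71333, -41.74263
4. 29.74661, 27.21567
5. -89.74889, -141.29447
6. -59.04275, 153.99217

Point 1:
  φ: 24′ + 44″ = 24.73333′; 24 + 24.73333/60 = 24.412222
  S ⇒ negate
  λ: 23 + 17/60 + 2/3600 = 23.283889
  hemisphere W, so the sign is −
Point 2:
  Lat: 89° + 27/60 + 44.5/3600 = 89 + 0.450000 + 0.012361 = 89.462361
  hemisphere S, so the sign is −
  λ: 0° + 41/60 + 47/3600 = 0 + 0.683333 + 0.013056 = 0.696389
  hemisphere W, so the sign is −
Point 3:
  φ: 55° + 42/60 + 48/3600 = 55 + 0.700000 + 0.013333 = 55.713333
  N ⇒ keep positive
  λ: 44′ + 33.47″ = 44.55783′; 41 + 44.55783/60 = 41.742631
  W ⇒ negate
Point 4:
  φ: 29 + 44/60 + 47.79/3600 = 29.746608
  N → positive
  λ: 27° + 12/60 + 56.4/3600 = 27 + 0.200000 + 0.015667 = 27.215667
  E ⇒ keep positive
Point 5:
  Latitude: 89 + 44/60 + 56/3600 = 89.748889
  hemisphere S, so the sign is −
  Lon: 17′ + 40.1″ = 17.66833′; 141 + 17.66833/60 = 141.294472
  hemisphere W, so the sign is −
Point 6:
  Latitude: 59 + 2/60 + 33.9/3600 = 59.042750
  S → negative
  λ: 59′ + 31.8″ = 59.53000′; 153 + 59.53000/60 = 153.992167
  E ⇒ keep positive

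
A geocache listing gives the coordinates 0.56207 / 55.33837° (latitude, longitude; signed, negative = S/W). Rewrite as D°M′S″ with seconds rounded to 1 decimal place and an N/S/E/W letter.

0°33′43.5″ N, 55°20′18.1″ E

Lat: whole degrees 0; 33.72420′ → 33′ and 43.452″
Longitude: 0.338370 × 60 = 20.30220′ → 20′, remainder × 60 = 18.132″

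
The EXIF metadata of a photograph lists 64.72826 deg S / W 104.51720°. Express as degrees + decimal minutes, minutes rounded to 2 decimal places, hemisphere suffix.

Lat: minutes = (64.728260 − 64) × 60 = 43.6956
λ: fractional part 0.517200 → 31.0320 minutes

64° 43.70′ S, 104° 31.03′ W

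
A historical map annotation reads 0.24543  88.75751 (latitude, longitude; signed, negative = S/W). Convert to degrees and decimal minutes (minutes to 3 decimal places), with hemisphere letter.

0° 14.726′ N, 88° 45.451′ E

Latitude: 0° + 0.245430 × 60 = 0° 14.72580′
Lon: fractional part 0.757510 → 45.45060 minutes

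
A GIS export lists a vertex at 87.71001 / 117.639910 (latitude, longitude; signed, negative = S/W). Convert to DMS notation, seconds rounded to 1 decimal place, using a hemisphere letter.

87°42′36.0″ N, 117°38′23.7″ E

φ: 0.710010° → 42.60060′; 0.60060 × 60 = 36.036″
λ: whole degrees 117; 38.39460′ → 38′ and 23.676″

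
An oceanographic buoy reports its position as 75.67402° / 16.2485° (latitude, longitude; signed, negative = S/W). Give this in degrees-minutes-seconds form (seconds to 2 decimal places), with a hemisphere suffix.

75°40′26.47″ N, 16°14′54.60″ E

φ: 0.674020 × 60 = 40.44120′ → 40′, remainder × 60 = 26.4720″
λ: whole degrees 16; 14.91000′ → 14′ and 54.6000″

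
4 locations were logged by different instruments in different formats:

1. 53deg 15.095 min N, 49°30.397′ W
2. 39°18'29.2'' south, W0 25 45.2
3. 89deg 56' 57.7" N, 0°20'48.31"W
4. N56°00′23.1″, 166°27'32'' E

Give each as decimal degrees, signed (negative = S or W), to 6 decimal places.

1. 53.251583, -49.506617
2. -39.308111, -0.429222
3. 89.949361, -0.346753
4. 56.006417, 166.458889

Point 1:
  Latitude: 15.095′ = 0.251583°; total 53.2515833
  N ⇒ keep positive
  Lon: 30.397′ = 0.506617°; total 49.5066167
  hemisphere W, so the sign is −
Point 2:
  Latitude: 39° + 18/60 + 29.2/3600 = 39 + 0.300000 + 0.008111 = 39.3081111
  S ⇒ negate
  Lon: 0 + 25/60 + 45.2/3600 = 0.4292222
  hemisphere W, so the sign is −
Point 3:
  φ: 89° + 56/60 + 57.7/3600 = 89 + 0.933333 + 0.016028 = 89.9493611
  N ⇒ keep positive
  λ: 0° + 20/60 + 48.31/3600 = 0 + 0.333333 + 0.013419 = 0.3467528
  W → negative
Point 4:
  Latitude: 56 + 0/60 + 23.1/3600 = 56.0064167
  N → positive
  λ: 166 + 27/60 + 32/3600 = 166.4588889
  E → positive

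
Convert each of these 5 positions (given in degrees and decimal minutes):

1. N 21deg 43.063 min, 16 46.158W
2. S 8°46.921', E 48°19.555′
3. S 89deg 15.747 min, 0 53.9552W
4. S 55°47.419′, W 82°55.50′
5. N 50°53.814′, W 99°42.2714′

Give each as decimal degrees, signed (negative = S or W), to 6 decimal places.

1. 21.717717, -16.769300
2. -8.782017, 48.325917
3. -89.262450, -0.899253
4. -55.790317, -82.925000
5. 50.896900, -99.704523

Point 1:
  φ: 21 + 43.063/60 = 21.7177167
  N ⇒ keep positive
  λ: 46.158′ = 0.769300°; total 16.7693000
  W ⇒ negate
Point 2:
  Latitude: 8 + 46.921/60 = 8.7820167
  hemisphere S, so the sign is −
  Lon: 48 + 19.555/60 = 48.3259167
  E → positive
Point 3:
  φ: 89 + 15.747/60 = 89.2624500
  S ⇒ negate
  λ: 53.9552′ = 0.899253°; total 0.8992533
  W → negative
Point 4:
  φ: 47.419′ = 0.790317°; total 55.7903167
  S ⇒ negate
  Longitude: 55.5′ = 0.925000°; total 82.9250000
  W ⇒ negate
Point 5:
  φ: 50 + 53.814/60 = 50.8969000
  N ⇒ keep positive
  Lon: 42.2714′ = 0.704523°; total 99.7045233
  hemisphere W, so the sign is −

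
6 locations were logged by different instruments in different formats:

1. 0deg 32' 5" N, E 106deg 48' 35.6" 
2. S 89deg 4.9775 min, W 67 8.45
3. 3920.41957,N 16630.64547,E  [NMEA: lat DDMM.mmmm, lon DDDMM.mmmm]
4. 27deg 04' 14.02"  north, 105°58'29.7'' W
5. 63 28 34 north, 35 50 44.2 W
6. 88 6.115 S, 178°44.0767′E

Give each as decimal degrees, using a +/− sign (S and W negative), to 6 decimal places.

1. 0.534722, 106.809889
2. -89.082958, -67.140833
3. 39.340326, 166.510758
4. 27.070561, -105.974917
5. 63.476111, -35.845611
6. -88.101917, 178.734612

Point 1:
  φ: 0° + 32/60 + 5/3600 = 0 + 0.533333 + 0.001389 = 0.5347222
  N ⇒ keep positive
  λ: 106 + 48/60 + 35.6/3600 = 106.8098889
  E → positive
Point 2:
  Lat: 4.9775′ = 0.082958°; total 89.0829583
  S ⇒ negate
  Longitude: 67 + 8.45/60 = 67.1408333
  W ⇒ negate
Point 3:
  φ: degrees = first 2 digits = 39, minutes = 20.41957; 39 + 20.41957/60 = 39.3403262
  N ⇒ keep positive
  Longitude: degrees = first 3 digits = 166, minutes = 30.64547; 166 + 30.64547/60 = 166.5107578
  E → positive
Point 4:
  Lat: 27 + 4/60 + 14.02/3600 = 27.0705611
  N ⇒ keep positive
  Longitude: 105 + 58/60 + 29.7/3600 = 105.9749167
  W → negative
Point 5:
  φ: 63 + 28/60 + 34/3600 = 63.4761111
  N → positive
  Longitude: 50′ + 44.2″ = 50.73667′; 35 + 50.73667/60 = 35.8456111
  hemisphere W, so the sign is −
Point 6:
  φ: 88 + 6.115/60 = 88.1019167
  S → negative
  λ: 178 + 44.0767/60 = 178.7346117
  E ⇒ keep positive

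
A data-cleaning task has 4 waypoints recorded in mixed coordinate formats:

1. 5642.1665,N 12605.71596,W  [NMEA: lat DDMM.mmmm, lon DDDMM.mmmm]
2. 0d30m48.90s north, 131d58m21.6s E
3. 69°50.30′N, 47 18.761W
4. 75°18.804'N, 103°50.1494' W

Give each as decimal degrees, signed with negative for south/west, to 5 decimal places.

Point 1:
  φ: split at 2 digits → 56° and 42.1665′; 56 + 42.1665/60 = 56.702775
  N ⇒ keep positive
  Lon: degrees = first 3 digits = 126, minutes = 5.71596; 126 + 5.71596/60 = 126.095266
  W ⇒ negate
Point 2:
  Lat: 30′ + 48.9″ = 30.81500′; 0 + 30.81500/60 = 0.513583
  N → positive
  Lon: 131 + 58/60 + 21.6/3600 = 131.972667
  E → positive
Point 3:
  φ: 50.3′ = 0.838333°; total 69.838333
  N → positive
  Longitude: 47 + 18.761/60 = 47.312683
  W ⇒ negate
Point 4:
  Latitude: 75 + 18.804/60 = 75.313400
  N → positive
  λ: 103 + 50.1494/60 = 103.835823
  hemisphere W, so the sign is −

1. 56.70278, -126.09527
2. 0.51358, 131.97267
3. 69.83833, -47.31268
4. 75.31340, -103.83582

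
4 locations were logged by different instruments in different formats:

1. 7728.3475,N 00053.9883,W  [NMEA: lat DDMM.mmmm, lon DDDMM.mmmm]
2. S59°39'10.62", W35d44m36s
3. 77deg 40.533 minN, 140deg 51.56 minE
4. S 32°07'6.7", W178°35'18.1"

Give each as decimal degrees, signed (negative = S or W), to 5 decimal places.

1. 77.47246, -0.89981
2. -59.65295, -35.74333
3. 77.67555, 140.85933
4. -32.11853, -178.58836

Point 1:
  Lat: split at 2 digits → 77° and 28.3475′; 77 + 28.3475/60 = 77.472458
  N → positive
  λ: split at 3 digits → 000° and 53.9883′; 0 + 53.9883/60 = 0.899805
  hemisphere W, so the sign is −
Point 2:
  φ: 59 + 39/60 + 10.62/3600 = 59.652950
  hemisphere S, so the sign is −
  Lon: 44′ + 36″ = 44.60000′; 35 + 44.60000/60 = 35.743333
  hemisphere W, so the sign is −
Point 3:
  Lat: 77 + 40.533/60 = 77.675550
  N ⇒ keep positive
  Lon: 140 + 51.56/60 = 140.859333
  E → positive
Point 4:
  φ: 32° + 7/60 + 6.7/3600 = 32 + 0.116667 + 0.001861 = 32.118528
  hemisphere S, so the sign is −
  Lon: 178° + 35/60 + 18.1/3600 = 178 + 0.583333 + 0.005028 = 178.588361
  hemisphere W, so the sign is −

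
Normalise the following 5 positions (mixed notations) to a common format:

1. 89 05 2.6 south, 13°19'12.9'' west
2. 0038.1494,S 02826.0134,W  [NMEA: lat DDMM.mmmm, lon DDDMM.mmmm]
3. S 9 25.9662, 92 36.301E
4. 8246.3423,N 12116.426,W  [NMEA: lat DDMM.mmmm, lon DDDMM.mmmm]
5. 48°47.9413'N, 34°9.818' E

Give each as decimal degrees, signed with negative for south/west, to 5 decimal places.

Point 1:
  φ: 5′ + 2.6″ = 5.04333′; 89 + 5.04333/60 = 89.084056
  S → negative
  λ: 13° + 19/60 + 12.9/3600 = 13 + 0.316667 + 0.003583 = 13.320250
  W ⇒ negate
Point 2:
  Latitude: degrees = first 2 digits = 0, minutes = 38.1494; 0 + 38.1494/60 = 0.635823
  hemisphere S, so the sign is −
  λ: split at 3 digits → 028° and 26.0134′; 28 + 26.0134/60 = 28.433557
  W → negative
Point 3:
  φ: 25.9662′ = 0.432770°; total 9.432770
  S → negative
  Longitude: 36.301′ = 0.605017°; total 92.605017
  E → positive
Point 4:
  Lat: degrees = first 2 digits = 82, minutes = 46.3423; 82 + 46.3423/60 = 82.772372
  N ⇒ keep positive
  Longitude: split at 3 digits → 121° and 16.426′; 121 + 16.426/60 = 121.273767
  W ⇒ negate
Point 5:
  Latitude: 48 + 47.9413/60 = 48.799022
  N → positive
  Lon: 9.818′ = 0.163633°; total 34.163633
  E ⇒ keep positive

1. -89.08406, -13.32025
2. -0.63582, -28.43356
3. -9.43277, 92.60502
4. 82.77237, -121.27377
5. 48.79902, 34.16363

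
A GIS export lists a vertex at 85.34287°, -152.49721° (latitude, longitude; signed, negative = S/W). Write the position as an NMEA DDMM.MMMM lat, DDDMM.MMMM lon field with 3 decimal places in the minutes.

8520.572,N / 15229.833,W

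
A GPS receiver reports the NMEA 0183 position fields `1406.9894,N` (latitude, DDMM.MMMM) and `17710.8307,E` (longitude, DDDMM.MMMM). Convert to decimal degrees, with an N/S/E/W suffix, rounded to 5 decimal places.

φ: split at 2 digits → 14° and 6.9894′; 14 + 6.9894/60 = 14.116490
λ: degrees = first 3 digits = 177, minutes = 10.8307; 177 + 10.8307/60 = 177.180512

14.11649° N, 177.18051° E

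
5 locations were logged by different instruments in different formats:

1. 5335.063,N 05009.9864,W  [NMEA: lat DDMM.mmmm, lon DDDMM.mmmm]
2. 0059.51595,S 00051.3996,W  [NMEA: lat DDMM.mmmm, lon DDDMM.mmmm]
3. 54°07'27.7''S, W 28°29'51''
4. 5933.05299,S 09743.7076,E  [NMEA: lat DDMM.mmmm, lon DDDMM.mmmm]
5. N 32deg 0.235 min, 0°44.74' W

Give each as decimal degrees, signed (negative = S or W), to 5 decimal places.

1. 53.58438, -50.16644
2. -0.99193, -0.85666
3. -54.12436, -28.49750
4. -59.55088, 97.72846
5. 32.00392, -0.74567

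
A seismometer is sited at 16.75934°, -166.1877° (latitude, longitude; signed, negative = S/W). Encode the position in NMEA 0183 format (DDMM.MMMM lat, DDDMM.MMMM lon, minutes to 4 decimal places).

Lat: fractional part 0.759340 → 45.560400 minutes
Longitude is negative → W; |value| = 166.187700
λ: fractional part 0.187700 → 11.262000 minutes

1645.5604,N / 16611.2620,W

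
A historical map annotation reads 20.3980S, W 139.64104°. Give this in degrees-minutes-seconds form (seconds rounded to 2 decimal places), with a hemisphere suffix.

Latitude: 0.398000° → 23.88000′; 0.88000 × 60 = 52.8000″
λ: 0.641040° → 38.46240′; 0.46240 × 60 = 27.7440″

20°23′52.80″ S, 139°38′27.74″ W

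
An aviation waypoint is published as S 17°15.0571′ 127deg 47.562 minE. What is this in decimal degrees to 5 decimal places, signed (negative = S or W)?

-17.25095, 127.79270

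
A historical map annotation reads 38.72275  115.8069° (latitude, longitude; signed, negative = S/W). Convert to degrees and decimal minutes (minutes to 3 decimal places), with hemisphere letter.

38° 43.365′ N, 115° 48.414′ E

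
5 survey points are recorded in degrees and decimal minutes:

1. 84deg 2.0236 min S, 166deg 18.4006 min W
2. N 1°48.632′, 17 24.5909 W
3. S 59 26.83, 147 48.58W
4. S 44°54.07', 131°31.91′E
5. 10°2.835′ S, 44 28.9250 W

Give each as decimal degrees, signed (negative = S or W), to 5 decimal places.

1. -84.03373, -166.30668
2. 1.81053, -17.40985
3. -59.44717, -147.80967
4. -44.90117, 131.53183
5. -10.04725, -44.48208

Point 1:
  Lat: 84 + 2.0236/60 = 84.033727
  S ⇒ negate
  Lon: 166 + 18.4006/60 = 166.306677
  W ⇒ negate
Point 2:
  Lat: 48.632′ = 0.810533°; total 1.810533
  N ⇒ keep positive
  Longitude: 17 + 24.5909/60 = 17.409848
  hemisphere W, so the sign is −
Point 3:
  Lat: 59 + 26.83/60 = 59.447167
  S ⇒ negate
  Longitude: 48.58′ = 0.809667°; total 147.809667
  hemisphere W, so the sign is −
Point 4:
  Lat: 44 + 54.07/60 = 44.901167
  S ⇒ negate
  Lon: 31.91′ = 0.531833°; total 131.531833
  E → positive
Point 5:
  φ: 2.835′ = 0.047250°; total 10.047250
  S → negative
  λ: 44 + 28.925/60 = 44.482083
  W → negative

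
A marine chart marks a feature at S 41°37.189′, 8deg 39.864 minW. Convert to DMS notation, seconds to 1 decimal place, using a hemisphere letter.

Latitude: 37.18900′ → 37′ and 0.18900 × 60 = 11.340″
λ: 39.86400′ → 39′ and 0.86400 × 60 = 51.840″

41°37′11.3″ S, 8°39′51.8″ W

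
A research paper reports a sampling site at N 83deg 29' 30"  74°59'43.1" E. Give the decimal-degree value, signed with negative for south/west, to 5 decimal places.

Latitude: 29′ + 30″ = 29.50000′; 83 + 29.50000/60 = 83.491667
N → positive
Lon: 74° + 59/60 + 43.1/3600 = 74 + 0.983333 + 0.011972 = 74.995306
E ⇒ keep positive

83.49167, 74.99531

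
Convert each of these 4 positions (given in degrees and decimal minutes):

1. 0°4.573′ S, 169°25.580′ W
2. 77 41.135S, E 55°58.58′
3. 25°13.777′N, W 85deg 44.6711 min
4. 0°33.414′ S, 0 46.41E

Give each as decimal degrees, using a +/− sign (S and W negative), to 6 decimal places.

Point 1:
  Latitude: 0 + 4.573/60 = 0.0762167
  hemisphere S, so the sign is −
  Longitude: 169 + 25.58/60 = 169.4263333
  hemisphere W, so the sign is −
Point 2:
  Lat: 77 + 41.135/60 = 77.6855833
  S ⇒ negate
  Longitude: 55 + 58.58/60 = 55.9763333
  E ⇒ keep positive
Point 3:
  Latitude: 25 + 13.777/60 = 25.2296167
  N ⇒ keep positive
  Lon: 85 + 44.6711/60 = 85.7445183
  hemisphere W, so the sign is −
Point 4:
  Latitude: 33.414′ = 0.556900°; total 0.5569000
  S ⇒ negate
  Longitude: 46.41′ = 0.773500°; total 0.7735000
  E ⇒ keep positive

1. -0.076217, -169.426333
2. -77.685583, 55.976333
3. 25.229617, -85.744518
4. -0.556900, 0.773500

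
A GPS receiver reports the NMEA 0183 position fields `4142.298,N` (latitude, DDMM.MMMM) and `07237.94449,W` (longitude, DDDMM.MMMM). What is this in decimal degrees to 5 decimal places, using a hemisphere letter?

φ: degrees = first 2 digits = 41, minutes = 42.298; 41 + 42.298/60 = 41.704967
Lon: degrees = first 3 digits = 72, minutes = 37.94449; 72 + 37.94449/60 = 72.632408

41.70497° N, 72.63241° W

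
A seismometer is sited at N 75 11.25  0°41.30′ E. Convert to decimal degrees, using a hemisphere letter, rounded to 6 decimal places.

Lat: 11.25′ = 0.187500°; total 75.1875000
Lon: 0 + 41.3/60 = 0.6883333

75.187500° N, 0.688333° E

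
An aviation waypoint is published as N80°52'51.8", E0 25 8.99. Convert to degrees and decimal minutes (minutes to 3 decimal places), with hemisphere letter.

80° 52.863′ N, 0° 25.150′ E

φ: seconds/60 = 0.86333; minutes = 52 + 0.86333 = 52.86333
λ: 25 + 8.99/60 = 25.14983′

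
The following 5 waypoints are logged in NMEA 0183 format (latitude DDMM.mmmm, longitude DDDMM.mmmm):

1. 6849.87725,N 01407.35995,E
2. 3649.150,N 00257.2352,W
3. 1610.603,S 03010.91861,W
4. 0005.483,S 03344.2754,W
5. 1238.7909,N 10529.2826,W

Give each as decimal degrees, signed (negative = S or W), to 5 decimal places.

Point 1:
  Latitude: split at 2 digits → 68° and 49.87725′; 68 + 49.87725/60 = 68.831288
  N → positive
  Longitude: split at 3 digits → 014° and 7.35995′; 14 + 7.35995/60 = 14.122666
  E → positive
Point 2:
  Latitude: split at 2 digits → 36° and 49.15′; 36 + 49.15/60 = 36.819167
  N ⇒ keep positive
  Longitude: degrees = first 3 digits = 2, minutes = 57.2352; 2 + 57.2352/60 = 2.953920
  hemisphere W, so the sign is −
Point 3:
  Lat: degrees = first 2 digits = 16, minutes = 10.603; 16 + 10.603/60 = 16.176717
  S → negative
  λ: degrees = first 3 digits = 30, minutes = 10.91861; 30 + 10.91861/60 = 30.181977
  hemisphere W, so the sign is −
Point 4:
  Lat: degrees = first 2 digits = 0, minutes = 5.483; 0 + 5.483/60 = 0.091383
  S ⇒ negate
  λ: degrees = first 3 digits = 33, minutes = 44.2754; 33 + 44.2754/60 = 33.737923
  W ⇒ negate
Point 5:
  Latitude: split at 2 digits → 12° and 38.7909′; 12 + 38.7909/60 = 12.646515
  N ⇒ keep positive
  Longitude: degrees = first 3 digits = 105, minutes = 29.2826; 105 + 29.2826/60 = 105.488043
  W → negative

1. 68.83129, 14.12267
2. 36.81917, -2.95392
3. -16.17672, -30.18198
4. -0.09138, -33.73792
5. 12.64652, -105.48804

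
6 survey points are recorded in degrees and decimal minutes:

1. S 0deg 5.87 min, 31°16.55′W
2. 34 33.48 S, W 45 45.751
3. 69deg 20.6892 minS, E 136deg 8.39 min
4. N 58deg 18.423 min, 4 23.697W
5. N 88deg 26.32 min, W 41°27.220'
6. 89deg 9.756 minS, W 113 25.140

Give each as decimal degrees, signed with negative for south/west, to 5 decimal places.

Point 1:
  Lat: 0 + 5.87/60 = 0.097833
  S → negative
  Lon: 16.55′ = 0.275833°; total 31.275833
  W ⇒ negate
Point 2:
  Lat: 33.48′ = 0.558000°; total 34.558000
  hemisphere S, so the sign is −
  Longitude: 45 + 45.751/60 = 45.762517
  W ⇒ negate
Point 3:
  Lat: 69 + 20.6892/60 = 69.344820
  S → negative
  Longitude: 8.39′ = 0.139833°; total 136.139833
  E ⇒ keep positive
Point 4:
  φ: 18.423′ = 0.307050°; total 58.307050
  N → positive
  Lon: 4 + 23.697/60 = 4.394950
  W → negative
Point 5:
  φ: 88 + 26.32/60 = 88.438667
  N → positive
  Lon: 41 + 27.22/60 = 41.453667
  W → negative
Point 6:
  Latitude: 9.756′ = 0.162600°; total 89.162600
  S ⇒ negate
  Longitude: 113 + 25.14/60 = 113.419000
  hemisphere W, so the sign is −

1. -0.09783, -31.27583
2. -34.55800, -45.76252
3. -69.34482, 136.13983
4. 58.30705, -4.39495
5. 88.43867, -41.45367
6. -89.16260, -113.41900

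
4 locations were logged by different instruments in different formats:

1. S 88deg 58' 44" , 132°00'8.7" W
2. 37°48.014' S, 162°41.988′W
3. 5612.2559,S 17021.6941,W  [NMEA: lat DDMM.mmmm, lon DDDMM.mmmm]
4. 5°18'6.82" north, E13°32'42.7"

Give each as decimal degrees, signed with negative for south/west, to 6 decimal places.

1. -88.978889, -132.002417
2. -37.800233, -162.699800
3. -56.204265, -170.361568
4. 5.301894, 13.545194

Point 1:
  Latitude: 88° + 58/60 + 44/3600 = 88 + 0.966667 + 0.012222 = 88.9788889
  hemisphere S, so the sign is −
  Lon: 132° + 0/60 + 8.7/3600 = 132 + 0.000000 + 0.002417 = 132.0024167
  W ⇒ negate
Point 2:
  φ: 37 + 48.014/60 = 37.8002333
  S → negative
  λ: 41.988′ = 0.699800°; total 162.6998000
  W ⇒ negate
Point 3:
  Lat: degrees = first 2 digits = 56, minutes = 12.2559; 56 + 12.2559/60 = 56.2042650
  S ⇒ negate
  Lon: degrees = first 3 digits = 170, minutes = 21.6941; 170 + 21.6941/60 = 170.3615683
  W ⇒ negate
Point 4:
  φ: 5 + 18/60 + 6.82/3600 = 5.3018944
  N → positive
  Longitude: 13 + 32/60 + 42.7/3600 = 13.5451944
  E → positive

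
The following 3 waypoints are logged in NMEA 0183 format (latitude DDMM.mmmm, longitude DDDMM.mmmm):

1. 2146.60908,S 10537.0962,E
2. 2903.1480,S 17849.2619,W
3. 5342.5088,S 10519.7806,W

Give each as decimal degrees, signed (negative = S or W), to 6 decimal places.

Point 1:
  φ: split at 2 digits → 21° and 46.60908′; 21 + 46.60908/60 = 21.7768180
  S → negative
  Longitude: degrees = first 3 digits = 105, minutes = 37.0962; 105 + 37.0962/60 = 105.6182700
  E → positive
Point 2:
  Latitude: degrees = first 2 digits = 29, minutes = 3.148; 29 + 3.148/60 = 29.0524667
  S ⇒ negate
  Longitude: split at 3 digits → 178° and 49.2619′; 178 + 49.2619/60 = 178.8210317
  W → negative
Point 3:
  Lat: split at 2 digits → 53° and 42.5088′; 53 + 42.5088/60 = 53.7084800
  S ⇒ negate
  λ: split at 3 digits → 105° and 19.7806′; 105 + 19.7806/60 = 105.3296767
  W → negative

1. -21.776818, 105.618270
2. -29.052467, -178.821032
3. -53.708480, -105.329677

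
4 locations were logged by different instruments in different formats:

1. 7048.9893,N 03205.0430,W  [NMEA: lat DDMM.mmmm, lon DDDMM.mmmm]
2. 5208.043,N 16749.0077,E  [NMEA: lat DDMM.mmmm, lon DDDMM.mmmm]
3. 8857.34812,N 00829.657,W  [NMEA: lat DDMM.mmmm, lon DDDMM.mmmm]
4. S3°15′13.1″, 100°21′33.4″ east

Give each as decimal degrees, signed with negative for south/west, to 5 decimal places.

1. 70.81649, -32.08405
2. 52.13405, 167.81680
3. 88.95580, -8.49428
4. -3.25364, 100.35928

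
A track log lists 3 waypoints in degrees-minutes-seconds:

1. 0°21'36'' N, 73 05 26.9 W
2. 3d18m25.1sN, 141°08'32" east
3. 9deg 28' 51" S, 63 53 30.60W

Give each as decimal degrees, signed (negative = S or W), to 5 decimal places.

1. 0.36000, -73.09081
2. 3.30697, 141.14222
3. -9.48083, -63.89183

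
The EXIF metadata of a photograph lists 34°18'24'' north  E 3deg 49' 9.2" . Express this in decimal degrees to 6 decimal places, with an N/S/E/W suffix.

Latitude: 34 + 18/60 + 24/3600 = 34.3066667
Lon: 3 + 49/60 + 9.2/3600 = 3.8192222

34.306667° N, 3.819222° E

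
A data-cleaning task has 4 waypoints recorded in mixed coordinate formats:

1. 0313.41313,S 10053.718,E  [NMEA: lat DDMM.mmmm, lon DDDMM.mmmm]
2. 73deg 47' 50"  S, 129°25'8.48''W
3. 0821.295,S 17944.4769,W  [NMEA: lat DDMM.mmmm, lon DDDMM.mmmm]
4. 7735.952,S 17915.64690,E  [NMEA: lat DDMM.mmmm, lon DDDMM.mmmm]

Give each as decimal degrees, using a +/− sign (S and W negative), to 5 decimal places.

1. -3.22355, 100.89530
2. -73.79722, -129.41902
3. -8.35492, -179.74128
4. -77.59920, 179.26078

Point 1:
  Lat: degrees = first 2 digits = 3, minutes = 13.41313; 3 + 13.41313/60 = 3.223552
  hemisphere S, so the sign is −
  λ: degrees = first 3 digits = 100, minutes = 53.718; 100 + 53.718/60 = 100.895300
  E → positive
Point 2:
  Lat: 47′ + 50″ = 47.83333′; 73 + 47.83333/60 = 73.797222
  S ⇒ negate
  Lon: 129° + 25/60 + 8.48/3600 = 129 + 0.416667 + 0.002356 = 129.419022
  hemisphere W, so the sign is −
Point 3:
  Lat: degrees = first 2 digits = 8, minutes = 21.295; 8 + 21.295/60 = 8.354917
  S ⇒ negate
  Lon: split at 3 digits → 179° and 44.4769′; 179 + 44.4769/60 = 179.741282
  W ⇒ negate
Point 4:
  Latitude: split at 2 digits → 77° and 35.952′; 77 + 35.952/60 = 77.599200
  hemisphere S, so the sign is −
  λ: degrees = first 3 digits = 179, minutes = 15.6469; 179 + 15.6469/60 = 179.260782
  E ⇒ keep positive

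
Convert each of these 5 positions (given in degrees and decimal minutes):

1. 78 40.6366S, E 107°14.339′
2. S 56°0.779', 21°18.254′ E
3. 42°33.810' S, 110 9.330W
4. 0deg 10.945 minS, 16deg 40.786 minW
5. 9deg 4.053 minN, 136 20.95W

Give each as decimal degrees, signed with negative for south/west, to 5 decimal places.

1. -78.67728, 107.23898
2. -56.01298, 21.30423
3. -42.56350, -110.15550
4. -0.18242, -16.67977
5. 9.06755, -136.34917

Point 1:
  Lat: 40.6366′ = 0.677277°; total 78.677277
  hemisphere S, so the sign is −
  Longitude: 14.339′ = 0.238983°; total 107.238983
  E → positive
Point 2:
  φ: 0.779′ = 0.012983°; total 56.012983
  hemisphere S, so the sign is −
  Lon: 21 + 18.254/60 = 21.304233
  E → positive
Point 3:
  Latitude: 33.81′ = 0.563500°; total 42.563500
  hemisphere S, so the sign is −
  Lon: 110 + 9.33/60 = 110.155500
  W → negative
Point 4:
  φ: 0 + 10.945/60 = 0.182417
  hemisphere S, so the sign is −
  λ: 16 + 40.786/60 = 16.679767
  W ⇒ negate
Point 5:
  φ: 9 + 4.053/60 = 9.067550
  N → positive
  Longitude: 20.95′ = 0.349167°; total 136.349167
  hemisphere W, so the sign is −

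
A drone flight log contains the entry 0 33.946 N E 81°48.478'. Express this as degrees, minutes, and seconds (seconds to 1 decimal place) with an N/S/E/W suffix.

0°33′56.8″ N, 81°48′28.7″ E

Lat: 33.94600′ → 33′ and 0.94600 × 60 = 56.760″
Lon: fractional minutes 0.47800 × 60 = 28.680″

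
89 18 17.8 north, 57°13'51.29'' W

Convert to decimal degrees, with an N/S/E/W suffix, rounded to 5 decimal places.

φ: 89 + 18/60 + 17.8/3600 = 89.304944
Longitude: 57 + 13/60 + 51.29/3600 = 57.230914

89.30494° N, 57.23091° W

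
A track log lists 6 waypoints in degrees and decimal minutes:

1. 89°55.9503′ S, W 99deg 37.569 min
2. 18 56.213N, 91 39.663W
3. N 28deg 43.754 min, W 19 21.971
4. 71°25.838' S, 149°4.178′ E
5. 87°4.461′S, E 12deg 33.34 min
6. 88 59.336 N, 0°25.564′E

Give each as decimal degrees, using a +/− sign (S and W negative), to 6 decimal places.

1. -89.932505, -99.626150
2. 18.936883, -91.661050
3. 28.729233, -19.366183
4. -71.430633, 149.069633
5. -87.074350, 12.555667
6. 88.988933, 0.426067

Point 1:
  Latitude: 55.9503′ = 0.932505°; total 89.9325050
  S → negative
  Lon: 99 + 37.569/60 = 99.6261500
  W ⇒ negate
Point 2:
  Latitude: 18 + 56.213/60 = 18.9368833
  N ⇒ keep positive
  Longitude: 39.663′ = 0.661050°; total 91.6610500
  W ⇒ negate
Point 3:
  Latitude: 43.754′ = 0.729233°; total 28.7292333
  N ⇒ keep positive
  Lon: 21.971′ = 0.366183°; total 19.3661833
  W ⇒ negate
Point 4:
  φ: 71 + 25.838/60 = 71.4306333
  hemisphere S, so the sign is −
  Longitude: 4.178′ = 0.069633°; total 149.0696333
  E ⇒ keep positive
Point 5:
  φ: 87 + 4.461/60 = 87.0743500
  S ⇒ negate
  Longitude: 12 + 33.34/60 = 12.5556667
  E → positive
Point 6:
  Latitude: 59.336′ = 0.988933°; total 88.9889333
  N ⇒ keep positive
  Lon: 0 + 25.564/60 = 0.4260667
  E → positive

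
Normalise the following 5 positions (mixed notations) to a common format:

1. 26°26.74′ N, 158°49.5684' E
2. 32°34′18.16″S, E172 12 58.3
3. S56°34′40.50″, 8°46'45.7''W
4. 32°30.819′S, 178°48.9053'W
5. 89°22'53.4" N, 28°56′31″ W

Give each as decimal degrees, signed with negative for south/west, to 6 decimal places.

1. 26.445667, 158.826140
2. -32.571711, 172.216194
3. -56.577917, -8.779361
4. -32.513650, -178.815088
5. 89.381500, -28.941944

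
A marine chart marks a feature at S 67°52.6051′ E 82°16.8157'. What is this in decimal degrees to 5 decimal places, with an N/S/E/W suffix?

67.87675° S, 82.28026° E

Latitude: 52.6051′ = 0.876752°; total 67.876752
Longitude: 82 + 16.8157/60 = 82.280262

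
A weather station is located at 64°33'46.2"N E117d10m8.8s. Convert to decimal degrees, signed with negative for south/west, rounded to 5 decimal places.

64.56283, 117.16911

Latitude: 33′ + 46.2″ = 33.77000′; 64 + 33.77000/60 = 64.562833
N → positive
Longitude: 117° + 10/60 + 8.8/3600 = 117 + 0.166667 + 0.002444 = 117.169111
E ⇒ keep positive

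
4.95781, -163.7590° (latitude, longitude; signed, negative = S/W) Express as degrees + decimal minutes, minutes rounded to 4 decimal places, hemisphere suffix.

φ: minutes = (4.957810 − 4) × 60 = 57.468600
Longitude is negative → W; |value| = 163.759000
Longitude: 163° + 0.759000 × 60 = 163° 45.540000′

4° 57.4686′ N, 163° 45.5400′ W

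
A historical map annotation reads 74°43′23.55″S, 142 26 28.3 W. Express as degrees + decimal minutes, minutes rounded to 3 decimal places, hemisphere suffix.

74° 43.393′ S, 142° 26.472′ W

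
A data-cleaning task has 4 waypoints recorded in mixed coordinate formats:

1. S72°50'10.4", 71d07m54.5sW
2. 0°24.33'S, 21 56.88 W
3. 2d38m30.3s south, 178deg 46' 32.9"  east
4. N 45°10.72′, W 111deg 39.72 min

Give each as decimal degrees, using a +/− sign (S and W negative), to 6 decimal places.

Point 1:
  Lat: 72° + 50/60 + 10.4/3600 = 72 + 0.833333 + 0.002889 = 72.8362222
  S → negative
  λ: 71 + 7/60 + 54.5/3600 = 71.1318056
  hemisphere W, so the sign is −
Point 2:
  Latitude: 0 + 24.33/60 = 0.4055000
  hemisphere S, so the sign is −
  λ: 56.88′ = 0.948000°; total 21.9480000
  W ⇒ negate
Point 3:
  φ: 38′ + 30.3″ = 38.50500′; 2 + 38.50500/60 = 2.6417500
  hemisphere S, so the sign is −
  λ: 178 + 46/60 + 32.9/3600 = 178.7758056
  E ⇒ keep positive
Point 4:
  Latitude: 45 + 10.72/60 = 45.1786667
  N → positive
  Lon: 39.72′ = 0.662000°; total 111.6620000
  hemisphere W, so the sign is −

1. -72.836222, -71.131806
2. -0.405500, -21.948000
3. -2.641750, 178.775806
4. 45.178667, -111.662000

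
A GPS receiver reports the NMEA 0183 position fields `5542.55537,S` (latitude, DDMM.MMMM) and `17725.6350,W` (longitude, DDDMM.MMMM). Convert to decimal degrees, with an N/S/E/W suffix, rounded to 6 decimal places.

55.709256° S, 177.427250° W

Latitude: degrees = first 2 digits = 55, minutes = 42.55537; 55 + 42.55537/60 = 55.7092562
λ: split at 3 digits → 177° and 25.635′; 177 + 25.635/60 = 177.4272500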